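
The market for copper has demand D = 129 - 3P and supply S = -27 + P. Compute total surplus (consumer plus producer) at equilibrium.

Equilibrium: 129 - 3P = -27 + P gives P* = 39, Q* = 12.
Demand choke price: P = 43; supply starts at P = 27.
CS = ½(43 − 39)(12) = 24; PS = ½(39 − 27)(12) = 72.

Total surplus = 96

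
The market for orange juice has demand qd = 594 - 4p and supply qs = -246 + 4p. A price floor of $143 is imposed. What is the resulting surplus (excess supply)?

Equilibrium price would be p* = 105, so the floor at 143 binds.
At p = 143: qd = 22, qs = 326.
Surplus = 326 − 22 = 304.

Surplus = 304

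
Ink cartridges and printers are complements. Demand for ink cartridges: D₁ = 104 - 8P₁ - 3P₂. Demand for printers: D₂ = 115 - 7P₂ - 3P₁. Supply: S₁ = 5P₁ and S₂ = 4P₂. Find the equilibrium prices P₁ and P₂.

Market 1: 104 - 8P₁ - 3P₂ = 5P₁ → 13P₁ + 3P₂ = 104.
Market 2: 11P₂ + 3P₁ = 115.
Eliminating P₂: 11×(1) − 3×(2) gives 134P₁ = 799, so P₁ = 799/134.
Back-substitute into (2): P₂ = (115 − 3×799/134) / 11 = 1183/134.

P₁ = 799/134, P₂ = 1183/134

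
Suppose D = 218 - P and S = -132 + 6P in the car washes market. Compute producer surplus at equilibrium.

Equilibrium: 218 - P = -132 + 6P gives P* = 50, Q* = 168.
Supply starts at P = 22 (where S = 0).
PS = ½(50 − 22)(168) = 2352.

Producer surplus = 2352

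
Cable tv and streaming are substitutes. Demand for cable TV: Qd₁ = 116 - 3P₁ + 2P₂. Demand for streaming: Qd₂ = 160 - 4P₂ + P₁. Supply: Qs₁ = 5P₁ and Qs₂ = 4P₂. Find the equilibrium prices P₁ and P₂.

P₁ = 624/31, P₂ = 698/31

Market 1: 116 - 3P₁ + 2P₂ = 5P₁ → 8P₁ - 2P₂ = 116.
Market 2: 8P₂ - P₁ = 160.
Eliminating P₂: 8×(1) + 2×(2) gives 62P₁ = 1248, so P₁ = 624/31.
Back-substitute into (2): P₂ = (160 + 1×624/31) / 8 = 698/31.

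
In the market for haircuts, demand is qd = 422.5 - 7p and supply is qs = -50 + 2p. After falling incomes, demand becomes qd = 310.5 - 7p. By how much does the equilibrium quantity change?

Δq = -224/9

Original equilibrium: p* = 52.5, q* = 55.
New equilibrium: 310.5 - 7p = -50 + 2p, so 360.5 = 9p and p' = 721/18; q' = 310.5 − 7(721/18) = 271/9.
Change in quantity: 271/9 − 55 = -224/9.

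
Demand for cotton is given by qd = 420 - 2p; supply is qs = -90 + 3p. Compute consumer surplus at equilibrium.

Consumer surplus = 11664

Equilibrium: 420 - 2p = -90 + 3p gives p* = 102, q* = 216.
Demand choke price (qd = 0): p = 210.
CS = ½(210 − 102)(216) = 11664.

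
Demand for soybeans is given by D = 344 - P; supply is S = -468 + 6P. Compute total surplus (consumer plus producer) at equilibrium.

Equilibrium: 344 - P = -468 + 6P gives P* = 116, Q* = 228.
Demand choke price: P = 344; supply starts at P = 78.
CS = ½(344 − 116)(228) = 25992; PS = ½(116 − 78)(228) = 4332.

Total surplus = 30324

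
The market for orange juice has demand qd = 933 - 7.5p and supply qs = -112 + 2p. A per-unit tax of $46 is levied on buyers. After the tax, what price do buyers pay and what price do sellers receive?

Buyers pay 2274/19, sellers receive 1400/19

Pre-tax equilibrium: p* = 110, q* = 108.
Tax on buyers shifts demand to qd = 933 − 7.5(p + 46) = 588 - 7.5p.
588 - 7.5p = -112 + 2p gives seller price ps = 1400/19; buyers pay pb = 1400/19 + 46 = 2274/19.
New quantity: q = 933 − 7.5(2274/19) = 672/19.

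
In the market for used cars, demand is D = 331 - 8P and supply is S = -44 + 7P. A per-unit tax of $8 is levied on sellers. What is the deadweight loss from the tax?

Deadweight loss = 1792/15

Pre-tax equilibrium: P* = 25, Q* = 131.
Tax on sellers shifts supply to S = -44 + 7(P − 8) = -100 + 7P.
331 - 8P = -100 + 7P gives buyer price Pb = 431/15; sellers receive Ps = 431/15 − 8 = 311/15.
New quantity: Q = 331 − 8(431/15) = 1517/15.
DWL = ½ × 8 × (131 − 1517/15) = 1792/15.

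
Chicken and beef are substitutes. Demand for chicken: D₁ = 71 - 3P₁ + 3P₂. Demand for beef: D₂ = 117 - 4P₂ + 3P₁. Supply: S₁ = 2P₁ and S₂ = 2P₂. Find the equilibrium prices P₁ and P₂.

P₁ = 37, P₂ = 38

Market 1: 71 - 3P₁ + 3P₂ = 2P₁ → 5P₁ - 3P₂ = 71.
Market 2: 6P₂ - 3P₁ = 117.
Eliminating P₂: 6×(1) + 3×(2) gives 21P₁ = 777, so P₁ = 37.
Back-substitute into (2): P₂ = (117 + 3×37) / 6 = 38.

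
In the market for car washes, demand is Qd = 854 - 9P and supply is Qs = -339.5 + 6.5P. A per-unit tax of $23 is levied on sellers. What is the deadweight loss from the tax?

Deadweight loss = 61893/62

Pre-tax equilibrium: P* = 77, Q* = 161.
Tax on sellers shifts supply to Qs = -339.5 + 6.5(P − 23) = -489 + 6.5P.
854 - 9P = -489 + 6.5P gives buyer price Pb = 2686/31; sellers receive Ps = 2686/31 − 23 = 1973/31.
New quantity: Q = 854 − 9(2686/31) = 2300/31.
DWL = ½ × 23 × (161 − 2300/31) = 61893/62.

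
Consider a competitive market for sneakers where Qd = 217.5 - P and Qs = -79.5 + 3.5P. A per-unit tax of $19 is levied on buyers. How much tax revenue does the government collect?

Tax revenue = 46759/18

Pre-tax equilibrium: P* = 66, Q* = 151.5.
Tax on buyers shifts demand to Qd = 217.5 − 1(P + 19) = 198.5 - P.
198.5 - P = -79.5 + 3.5P gives seller price Ps = 556/9; buyers pay Pb = 556/9 + 19 = 727/9.
New quantity: Q = 217.5 − 1(727/9) = 2461/18.
Revenue = 19 × 2461/18 = 46759/18.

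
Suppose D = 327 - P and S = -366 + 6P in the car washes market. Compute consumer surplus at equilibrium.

Equilibrium: 327 - P = -366 + 6P gives P* = 99, Q* = 228.
Demand choke price (D = 0): P = 327.
CS = ½(327 − 99)(228) = 25992.

Consumer surplus = 25992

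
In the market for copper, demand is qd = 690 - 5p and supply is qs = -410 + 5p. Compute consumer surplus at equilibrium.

Consumer surplus = 1960

Equilibrium: 690 - 5p = -410 + 5p gives p* = 110, q* = 140.
Demand choke price (qd = 0): p = 138.
CS = ½(138 − 110)(140) = 1960.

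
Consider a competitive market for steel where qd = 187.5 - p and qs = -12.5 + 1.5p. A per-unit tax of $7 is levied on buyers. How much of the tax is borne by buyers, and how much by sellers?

Pre-tax equilibrium: p* = 80, q* = 107.5.
Tax on buyers shifts demand to qd = 187.5 − 1(p + 7) = 180.5 - p.
180.5 - p = -12.5 + 1.5p gives seller price ps = 77.2; buyers pay pb = 77.2 + 7 = 84.2.
New quantity: q = 187.5 − 1(84.2) = 103.3.
Buyer burden = 84.2 − 80 = 4.2; seller burden = 80 − 77.2 = 2.8.

Buyers bear $4.2, sellers bear $2.8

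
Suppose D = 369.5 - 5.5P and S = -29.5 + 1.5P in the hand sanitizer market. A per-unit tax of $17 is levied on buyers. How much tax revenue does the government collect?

Pre-tax equilibrium: P* = 57, Q* = 56.
Tax on buyers shifts demand to D = 369.5 − 5.5(P + 17) = 276 - 5.5P.
276 - 5.5P = -29.5 + 1.5P gives seller price Ps = 611/14; buyers pay Pb = 611/14 + 17 = 849/14.
New quantity: Q = 369.5 − 5.5(849/14) = 1007/28.
Revenue = 17 × 1007/28 = 17119/28.

Tax revenue = 17119/28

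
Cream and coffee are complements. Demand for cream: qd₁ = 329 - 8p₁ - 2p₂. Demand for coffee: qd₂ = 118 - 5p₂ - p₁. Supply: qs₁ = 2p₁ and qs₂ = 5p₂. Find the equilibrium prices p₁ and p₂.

Market 1: 329 - 8p₁ - 2p₂ = 2p₁ → 10p₁ + 2p₂ = 329.
Market 2: 10p₂ + p₁ = 118.
Eliminating p₂: 10×(1) − 2×(2) gives 98p₁ = 3054, so p₁ = 1527/49.
Back-substitute into (2): p₂ = (118 − 1×1527/49) / 10 = 851/98.

p₁ = 1527/49, p₂ = 851/98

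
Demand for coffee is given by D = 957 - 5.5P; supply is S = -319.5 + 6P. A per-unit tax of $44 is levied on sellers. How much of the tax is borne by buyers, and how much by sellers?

Pre-tax equilibrium: P* = 111, Q* = 346.5.
Tax on sellers shifts supply to S = -319.5 + 6(P − 44) = -583.5 + 6P.
957 - 5.5P = -583.5 + 6P gives buyer price Pb = 3081/23; sellers receive Ps = 3081/23 − 44 = 2069/23.
New quantity: Q = 957 − 5.5(3081/23) = 10131/46.
Buyer burden = 3081/23 − 111 = 528/23; seller burden = 111 − 2069/23 = 484/23.

Buyers bear 528/23, sellers bear 484/23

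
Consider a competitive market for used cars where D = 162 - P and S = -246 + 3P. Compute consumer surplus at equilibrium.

Consumer surplus = 1800

Equilibrium: 162 - P = -246 + 3P gives P* = 102, Q* = 60.
Demand choke price (D = 0): P = 162.
CS = ½(162 − 102)(60) = 1800.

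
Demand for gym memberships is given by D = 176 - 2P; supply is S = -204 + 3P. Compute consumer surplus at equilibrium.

Consumer surplus = 144

Equilibrium: 176 - 2P = -204 + 3P gives P* = 76, Q* = 24.
Demand choke price (D = 0): P = 88.
CS = ½(88 − 76)(24) = 144.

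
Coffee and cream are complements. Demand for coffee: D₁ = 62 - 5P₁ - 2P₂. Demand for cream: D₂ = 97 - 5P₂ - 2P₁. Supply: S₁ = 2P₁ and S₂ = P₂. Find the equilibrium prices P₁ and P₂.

P₁ = 89/19, P₂ = 555/38

Market 1: 62 - 5P₁ - 2P₂ = 2P₁ → 7P₁ + 2P₂ = 62.
Market 2: 6P₂ + 2P₁ = 97.
Eliminating P₂: 6×(1) − 2×(2) gives 38P₁ = 178, so P₁ = 89/19.
Back-substitute into (2): P₂ = (97 − 2×89/19) / 6 = 555/38.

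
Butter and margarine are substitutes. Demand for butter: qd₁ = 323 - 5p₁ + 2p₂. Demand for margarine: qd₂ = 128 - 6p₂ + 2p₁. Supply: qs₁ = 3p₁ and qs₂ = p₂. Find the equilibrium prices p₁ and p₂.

Market 1: 323 - 5p₁ + 2p₂ = 3p₁ → 8p₁ - 2p₂ = 323.
Market 2: 7p₂ - 2p₁ = 128.
Eliminating p₂: 7×(1) + 2×(2) gives 52p₁ = 2517, so p₁ = 2517/52.
Back-substitute into (2): p₂ = (128 + 2×2517/52) / 7 = 835/26.

p₁ = 2517/52, p₂ = 835/26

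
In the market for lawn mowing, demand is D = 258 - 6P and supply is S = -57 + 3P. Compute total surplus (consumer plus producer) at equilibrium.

Equilibrium: 258 - 6P = -57 + 3P gives P* = 35, Q* = 48.
Demand choke price: P = 43; supply starts at P = 19.
CS = ½(43 − 35)(48) = 192; PS = ½(35 − 19)(48) = 384.

Total surplus = 576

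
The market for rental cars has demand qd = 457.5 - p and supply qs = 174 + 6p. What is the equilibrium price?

Set qd = qs: 457.5 - p = 174 + 6p.
283.5 = 7p, so p* = 40.5.
q* = 457.5 − 1(40.5) = 417.

p* = 40.5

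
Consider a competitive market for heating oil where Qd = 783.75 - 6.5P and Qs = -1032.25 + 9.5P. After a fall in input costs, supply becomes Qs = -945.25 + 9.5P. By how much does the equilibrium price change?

Original equilibrium: P* = 113.5, Q* = 46.
New equilibrium: 783.75 - 6.5P = -945.25 + 9.5P, so 1729 = 16P and P' = 108.0625; Q' = 783.75 − 6.5(108.0625) = 81.34375.
Change in price: 108.0625 − 113.5 = -5.4375.

ΔP = -5.4375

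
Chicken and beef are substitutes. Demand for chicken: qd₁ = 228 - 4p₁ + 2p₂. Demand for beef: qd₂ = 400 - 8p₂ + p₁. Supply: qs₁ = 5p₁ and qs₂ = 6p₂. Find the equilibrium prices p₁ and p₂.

p₁ = 998/31, p₂ = 957/31

Market 1: 228 - 4p₁ + 2p₂ = 5p₁ → 9p₁ - 2p₂ = 228.
Market 2: 14p₂ - p₁ = 400.
Eliminating p₂: 14×(1) + 2×(2) gives 124p₁ = 3992, so p₁ = 998/31.
Back-substitute into (2): p₂ = (400 + 1×998/31) / 14 = 957/31.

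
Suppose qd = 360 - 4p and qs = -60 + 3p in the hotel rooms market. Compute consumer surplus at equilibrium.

Consumer surplus = 1800

Equilibrium: 360 - 4p = -60 + 3p gives p* = 60, q* = 120.
Demand choke price (qd = 0): p = 90.
CS = ½(90 − 60)(120) = 1800.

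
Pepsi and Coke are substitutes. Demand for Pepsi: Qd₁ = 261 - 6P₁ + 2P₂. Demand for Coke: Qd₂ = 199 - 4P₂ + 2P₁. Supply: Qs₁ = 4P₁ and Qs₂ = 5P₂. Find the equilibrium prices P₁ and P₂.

P₁ = 2747/86, P₂ = 1256/43

Market 1: 261 - 6P₁ + 2P₂ = 4P₁ → 10P₁ - 2P₂ = 261.
Market 2: 9P₂ - 2P₁ = 199.
Eliminating P₂: 9×(1) + 2×(2) gives 86P₁ = 2747, so P₁ = 2747/86.
Back-substitute into (2): P₂ = (199 + 2×2747/86) / 9 = 1256/43.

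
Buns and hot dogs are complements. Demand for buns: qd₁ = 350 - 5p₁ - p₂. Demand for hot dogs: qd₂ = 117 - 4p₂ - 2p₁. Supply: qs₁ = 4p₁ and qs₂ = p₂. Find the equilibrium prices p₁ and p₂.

p₁ = 1633/43, p₂ = 353/43

Market 1: 350 - 5p₁ - p₂ = 4p₁ → 9p₁ + p₂ = 350.
Market 2: 5p₂ + 2p₁ = 117.
Eliminating p₂: 5×(1) − 1×(2) gives 43p₁ = 1633, so p₁ = 1633/43.
Back-substitute into (2): p₂ = (117 − 2×1633/43) / 5 = 353/43.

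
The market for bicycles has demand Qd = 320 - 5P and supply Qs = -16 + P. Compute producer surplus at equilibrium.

Equilibrium: 320 - 5P = -16 + P gives P* = 56, Q* = 40.
Supply starts at P = 16 (where Qs = 0).
PS = ½(56 − 16)(40) = 800.

Producer surplus = 800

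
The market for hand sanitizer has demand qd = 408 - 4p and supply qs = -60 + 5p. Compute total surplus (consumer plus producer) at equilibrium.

Total surplus = 9000

Equilibrium: 408 - 4p = -60 + 5p gives p* = 52, q* = 200.
Demand choke price: p = 102; supply starts at p = 12.
CS = ½(102 − 52)(200) = 5000; PS = ½(52 − 12)(200) = 4000.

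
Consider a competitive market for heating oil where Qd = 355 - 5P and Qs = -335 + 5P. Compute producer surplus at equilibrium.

Equilibrium: 355 - 5P = -335 + 5P gives P* = 69, Q* = 10.
Supply starts at P = 67 (where Qs = 0).
PS = ½(69 − 67)(10) = 10.

Producer surplus = 10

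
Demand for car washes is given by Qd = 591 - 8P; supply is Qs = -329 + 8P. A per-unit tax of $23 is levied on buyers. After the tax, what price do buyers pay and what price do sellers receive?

Buyers pay $69, sellers receive $46

Pre-tax equilibrium: P* = 57.5, Q* = 131.
Tax on buyers shifts demand to Qd = 591 − 8(P + 23) = 407 - 8P.
407 - 8P = -329 + 8P gives seller price Ps = 46; buyers pay Pb = 46 + 23 = 69.
New quantity: Q = 591 − 8(69) = 39.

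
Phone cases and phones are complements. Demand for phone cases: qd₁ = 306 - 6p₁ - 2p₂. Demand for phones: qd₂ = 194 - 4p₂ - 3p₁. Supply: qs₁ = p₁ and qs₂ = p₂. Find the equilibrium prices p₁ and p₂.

p₁ = 1142/29, p₂ = 440/29

Market 1: 306 - 6p₁ - 2p₂ = p₁ → 7p₁ + 2p₂ = 306.
Market 2: 5p₂ + 3p₁ = 194.
Eliminating p₂: 5×(1) − 2×(2) gives 29p₁ = 1142, so p₁ = 1142/29.
Back-substitute into (2): p₂ = (194 − 3×1142/29) / 5 = 440/29.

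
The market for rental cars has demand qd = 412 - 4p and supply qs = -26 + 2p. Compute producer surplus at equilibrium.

Equilibrium: 412 - 4p = -26 + 2p gives p* = 73, q* = 120.
Supply starts at p = 13 (where qs = 0).
PS = ½(73 − 13)(120) = 3600.

Producer surplus = 3600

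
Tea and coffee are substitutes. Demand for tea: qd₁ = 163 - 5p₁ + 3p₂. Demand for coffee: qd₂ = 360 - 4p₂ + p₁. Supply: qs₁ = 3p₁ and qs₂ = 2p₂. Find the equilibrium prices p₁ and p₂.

p₁ = 686/15, p₂ = 3043/45

Market 1: 163 - 5p₁ + 3p₂ = 3p₁ → 8p₁ - 3p₂ = 163.
Market 2: 6p₂ - p₁ = 360.
Eliminating p₂: 6×(1) + 3×(2) gives 45p₁ = 2058, so p₁ = 686/15.
Back-substitute into (2): p₂ = (360 + 1×686/15) / 6 = 3043/45.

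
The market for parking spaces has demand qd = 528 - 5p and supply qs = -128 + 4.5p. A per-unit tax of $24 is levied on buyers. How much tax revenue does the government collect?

Pre-tax equilibrium: p* = 1312/19, q* = 3472/19.
Tax on buyers shifts demand to qd = 528 − 5(p + 24) = 408 - 5p.
408 - 5p = -128 + 4.5p gives seller price ps = 1072/19; buyers pay pb = 1072/19 + 24 = 1528/19.
New quantity: q = 528 − 5(1528/19) = 2392/19.
Revenue = 24 × 2392/19 = 57408/19.

Tax revenue = 57408/19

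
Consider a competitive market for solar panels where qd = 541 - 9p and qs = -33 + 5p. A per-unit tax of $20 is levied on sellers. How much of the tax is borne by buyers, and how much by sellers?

Buyers bear 50/7, sellers bear 90/7

Pre-tax equilibrium: p* = 41, q* = 172.
Tax on sellers shifts supply to qs = -33 + 5(p − 20) = -133 + 5p.
541 - 9p = -133 + 5p gives buyer price pb = 337/7; sellers receive ps = 337/7 − 20 = 197/7.
New quantity: q = 541 − 9(337/7) = 754/7.
Buyer burden = 337/7 − 41 = 50/7; seller burden = 41 − 197/7 = 90/7.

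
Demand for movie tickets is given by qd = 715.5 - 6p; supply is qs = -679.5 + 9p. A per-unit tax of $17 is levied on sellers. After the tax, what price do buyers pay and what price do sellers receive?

Pre-tax equilibrium: p* = 93, q* = 157.5.
Tax on sellers shifts supply to qs = -679.5 + 9(p − 17) = -832.5 + 9p.
715.5 - 6p = -832.5 + 9p gives buyer price pb = 103.2; sellers receive ps = 103.2 − 17 = 86.2.
New quantity: q = 715.5 − 6(103.2) = 96.3.

Buyers pay $103.2, sellers receive $86.2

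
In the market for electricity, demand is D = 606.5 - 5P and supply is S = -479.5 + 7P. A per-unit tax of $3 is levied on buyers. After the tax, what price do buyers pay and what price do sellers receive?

Pre-tax equilibrium: P* = 90.5, Q* = 154.
Tax on buyers shifts demand to D = 606.5 − 5(P + 3) = 591.5 - 5P.
591.5 - 5P = -479.5 + 7P gives seller price Ps = 89.25; buyers pay Pb = 89.25 + 3 = 92.25.
New quantity: Q = 606.5 − 5(92.25) = 145.25.

Buyers pay $92.25, sellers receive $89.25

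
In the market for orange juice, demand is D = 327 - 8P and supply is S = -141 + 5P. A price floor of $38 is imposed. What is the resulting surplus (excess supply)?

Equilibrium price would be P* = 36, so the floor at 38 binds.
At P = 38: D = 23, S = 49.
Surplus = 49 − 23 = 26.

Surplus = 26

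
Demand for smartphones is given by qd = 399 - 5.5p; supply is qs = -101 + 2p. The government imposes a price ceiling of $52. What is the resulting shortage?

Equilibrium price would be p* = 200/3, so the ceiling at 52 binds.
At p = 52: qd = 399 − 5.5(52) = 113, qs = -101 + 2(52) = 3.
Shortage = 113 − 3 = 110.

Shortage = 110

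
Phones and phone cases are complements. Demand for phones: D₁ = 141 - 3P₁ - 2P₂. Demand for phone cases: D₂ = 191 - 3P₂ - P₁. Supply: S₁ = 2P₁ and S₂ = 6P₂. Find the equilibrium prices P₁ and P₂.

P₁ = 887/43, P₂ = 814/43

Market 1: 141 - 3P₁ - 2P₂ = 2P₁ → 5P₁ + 2P₂ = 141.
Market 2: 9P₂ + P₁ = 191.
Eliminating P₂: 9×(1) − 2×(2) gives 43P₁ = 887, so P₁ = 887/43.
Back-substitute into (2): P₂ = (191 − 1×887/43) / 9 = 814/43.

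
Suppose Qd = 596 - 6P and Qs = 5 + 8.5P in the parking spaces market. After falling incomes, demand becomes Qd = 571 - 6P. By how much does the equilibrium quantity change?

Original equilibrium: P* = 1182/29, Q* = 10192/29.
New equilibrium: 571 - 6P = 5 + 8.5P, so 566 = 14.5P and P' = 1132/29; Q' = 571 − 6(1132/29) = 9767/29.
Change in quantity: 9767/29 − 10192/29 = -425/29.

ΔQ = -425/29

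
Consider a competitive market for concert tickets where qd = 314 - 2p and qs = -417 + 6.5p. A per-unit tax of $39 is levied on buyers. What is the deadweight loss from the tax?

Deadweight loss = 19773/17

Pre-tax equilibrium: p* = 86, q* = 142.
Tax on buyers shifts demand to qd = 314 − 2(p + 39) = 236 - 2p.
236 - 2p = -417 + 6.5p gives seller price ps = 1306/17; buyers pay pb = 1306/17 + 39 = 1969/17.
New quantity: q = 314 − 2(1969/17) = 1400/17.
DWL = ½ × 39 × (142 − 1400/17) = 19773/17.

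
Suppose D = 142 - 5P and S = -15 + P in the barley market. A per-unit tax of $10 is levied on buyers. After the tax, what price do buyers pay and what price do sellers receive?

Buyers pay 167/6, sellers receive 107/6

Pre-tax equilibrium: P* = 157/6, Q* = 67/6.
Tax on buyers shifts demand to D = 142 − 5(P + 10) = 92 - 5P.
92 - 5P = -15 + P gives seller price Ps = 107/6; buyers pay Pb = 107/6 + 10 = 167/6.
New quantity: Q = 142 − 5(167/6) = 17/6.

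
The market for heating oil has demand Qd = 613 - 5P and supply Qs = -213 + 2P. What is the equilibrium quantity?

Q* = 23

Set Qd = Qs: 613 - 5P = -213 + 2P.
826 = 7P, so P* = 118.
Q* = 613 − 5(118) = 23.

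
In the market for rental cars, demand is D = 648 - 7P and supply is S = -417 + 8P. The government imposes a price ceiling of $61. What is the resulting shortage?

Shortage = 150

Equilibrium price would be P* = 71, so the ceiling at 61 binds.
At P = 61: D = 648 − 7(61) = 221, S = -417 + 8(61) = 71.
Shortage = 221 − 71 = 150.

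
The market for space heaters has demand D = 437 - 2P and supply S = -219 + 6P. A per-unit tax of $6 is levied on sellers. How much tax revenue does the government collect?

Pre-tax equilibrium: P* = 82, Q* = 273.
Tax on sellers shifts supply to S = -219 + 6(P − 6) = -255 + 6P.
437 - 2P = -255 + 6P gives buyer price Pb = 86.5; sellers receive Ps = 86.5 − 6 = 80.5.
New quantity: Q = 437 − 2(86.5) = 264.
Revenue = 6 × 264 = 1584.

Tax revenue = 1584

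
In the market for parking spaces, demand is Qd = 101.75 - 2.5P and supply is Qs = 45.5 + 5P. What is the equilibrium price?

P* = 7.5

Set Qd = Qs: 101.75 - 2.5P = 45.5 + 5P.
56.25 = 7.5P, so P* = 7.5.
Q* = 101.75 − 2.5(7.5) = 83.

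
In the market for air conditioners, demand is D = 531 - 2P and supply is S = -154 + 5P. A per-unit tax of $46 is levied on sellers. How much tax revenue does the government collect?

Tax revenue = 86802/7

Pre-tax equilibrium: P* = 685/7, Q* = 2347/7.
Tax on sellers shifts supply to S = -154 + 5(P − 46) = -384 + 5P.
531 - 2P = -384 + 5P gives buyer price Pb = 915/7; sellers receive Ps = 915/7 − 46 = 593/7.
New quantity: Q = 531 − 2(915/7) = 1887/7.
Revenue = 46 × 1887/7 = 86802/7.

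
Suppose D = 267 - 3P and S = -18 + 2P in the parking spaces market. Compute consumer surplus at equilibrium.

Equilibrium: 267 - 3P = -18 + 2P gives P* = 57, Q* = 96.
Demand choke price (D = 0): P = 89.
CS = ½(89 − 57)(96) = 1536.

Consumer surplus = 1536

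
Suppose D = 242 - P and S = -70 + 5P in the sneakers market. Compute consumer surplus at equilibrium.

Consumer surplus = 18050

Equilibrium: 242 - P = -70 + 5P gives P* = 52, Q* = 190.
Demand choke price (D = 0): P = 242.
CS = ½(242 − 52)(190) = 18050.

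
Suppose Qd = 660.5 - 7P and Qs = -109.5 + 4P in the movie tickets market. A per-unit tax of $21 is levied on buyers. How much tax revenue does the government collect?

Pre-tax equilibrium: P* = 70, Q* = 170.5.
Tax on buyers shifts demand to Qd = 660.5 − 7(P + 21) = 513.5 - 7P.
513.5 - 7P = -109.5 + 4P gives seller price Ps = 623/11; buyers pay Pb = 623/11 + 21 = 854/11.
New quantity: Q = 660.5 − 7(854/11) = 2575/22.
Revenue = 21 × 2575/22 = 54075/22.

Tax revenue = 54075/22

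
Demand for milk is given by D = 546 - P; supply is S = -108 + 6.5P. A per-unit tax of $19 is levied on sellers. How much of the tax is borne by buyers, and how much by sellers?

Buyers bear 247/15, sellers bear 38/15

Pre-tax equilibrium: P* = 87.2, Q* = 458.8.
Tax on sellers shifts supply to S = -108 + 6.5(P − 19) = -231.5 + 6.5P.
546 - P = -231.5 + 6.5P gives buyer price Pb = 311/3; sellers receive Ps = 311/3 − 19 = 254/3.
New quantity: Q = 546 − 1(311/3) = 1327/3.
Buyer burden = 311/3 − 87.2 = 247/15; seller burden = 87.2 − 254/3 = 38/15.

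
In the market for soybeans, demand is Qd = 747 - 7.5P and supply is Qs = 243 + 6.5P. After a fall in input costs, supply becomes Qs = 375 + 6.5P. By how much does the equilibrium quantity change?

ΔQ = 495/7

Original equilibrium: P* = 36, Q* = 477.
New equilibrium: 747 - 7.5P = 375 + 6.5P, so 372 = 14P and P' = 186/7; Q' = 747 − 7.5(186/7) = 3834/7.
Change in quantity: 3834/7 − 477 = 495/7.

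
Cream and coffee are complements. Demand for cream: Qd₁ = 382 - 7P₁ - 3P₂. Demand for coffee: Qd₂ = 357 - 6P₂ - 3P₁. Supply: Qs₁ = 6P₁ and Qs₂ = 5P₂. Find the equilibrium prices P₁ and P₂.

P₁ = 3131/134, P₂ = 3495/134

Market 1: 382 - 7P₁ - 3P₂ = 6P₁ → 13P₁ + 3P₂ = 382.
Market 2: 11P₂ + 3P₁ = 357.
Eliminating P₂: 11×(1) − 3×(2) gives 134P₁ = 3131, so P₁ = 3131/134.
Back-substitute into (2): P₂ = (357 − 3×3131/134) / 11 = 3495/134.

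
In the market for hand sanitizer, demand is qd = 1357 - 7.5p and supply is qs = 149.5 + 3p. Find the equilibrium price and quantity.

p* = 115, q* = 494.5

Set qd = qs: 1357 - 7.5p = 149.5 + 3p.
1207.5 = 10.5p, so p* = 115.
q* = 1357 − 7.5(115) = 494.5.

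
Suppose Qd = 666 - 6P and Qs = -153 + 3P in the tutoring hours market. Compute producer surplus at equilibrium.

Producer surplus = 2400

Equilibrium: 666 - 6P = -153 + 3P gives P* = 91, Q* = 120.
Supply starts at P = 51 (where Qs = 0).
PS = ½(91 − 51)(120) = 2400.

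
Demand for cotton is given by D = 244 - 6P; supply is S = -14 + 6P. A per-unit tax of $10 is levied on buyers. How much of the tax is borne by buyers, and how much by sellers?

Buyers bear $5, sellers bear $5

Pre-tax equilibrium: P* = 21.5, Q* = 115.
Tax on buyers shifts demand to D = 244 − 6(P + 10) = 184 - 6P.
184 - 6P = -14 + 6P gives seller price Ps = 16.5; buyers pay Pb = 16.5 + 10 = 26.5.
New quantity: Q = 244 − 6(26.5) = 85.
Buyer burden = 26.5 − 21.5 = 5; seller burden = 21.5 − 16.5 = 5.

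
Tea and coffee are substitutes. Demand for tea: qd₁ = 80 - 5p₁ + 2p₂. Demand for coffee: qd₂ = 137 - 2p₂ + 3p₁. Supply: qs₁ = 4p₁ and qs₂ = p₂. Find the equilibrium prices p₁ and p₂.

p₁ = 514/21, p₂ = 491/7

Market 1: 80 - 5p₁ + 2p₂ = 4p₁ → 9p₁ - 2p₂ = 80.
Market 2: 3p₂ - 3p₁ = 137.
Eliminating p₂: 3×(1) + 2×(2) gives 21p₁ = 514, so p₁ = 514/21.
Back-substitute into (2): p₂ = (137 + 3×514/21) / 3 = 491/7.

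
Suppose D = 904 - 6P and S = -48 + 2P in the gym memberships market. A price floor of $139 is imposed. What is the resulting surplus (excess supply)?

Surplus = 160

Equilibrium price would be P* = 119, so the floor at 139 binds.
At P = 139: D = 70, S = 230.
Surplus = 230 − 70 = 160.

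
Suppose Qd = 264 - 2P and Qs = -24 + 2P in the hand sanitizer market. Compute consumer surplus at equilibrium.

Consumer surplus = 3600

Equilibrium: 264 - 2P = -24 + 2P gives P* = 72, Q* = 120.
Demand choke price (Qd = 0): P = 132.
CS = ½(132 − 72)(120) = 3600.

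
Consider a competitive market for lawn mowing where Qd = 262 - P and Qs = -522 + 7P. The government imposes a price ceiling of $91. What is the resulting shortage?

Equilibrium price would be P* = 98, so the ceiling at 91 binds.
At P = 91: Qd = 262 − 1(91) = 171, Qs = -522 + 7(91) = 115.
Shortage = 171 − 115 = 56.

Shortage = 56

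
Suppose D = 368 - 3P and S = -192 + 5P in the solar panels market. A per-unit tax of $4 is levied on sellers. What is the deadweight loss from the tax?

Pre-tax equilibrium: P* = 70, Q* = 158.
Tax on sellers shifts supply to S = -192 + 5(P − 4) = -212 + 5P.
368 - 3P = -212 + 5P gives buyer price Pb = 72.5; sellers receive Ps = 72.5 − 4 = 68.5.
New quantity: Q = 368 − 3(72.5) = 150.5.
DWL = ½ × 4 × (158 − 150.5) = 15.

Deadweight loss = 15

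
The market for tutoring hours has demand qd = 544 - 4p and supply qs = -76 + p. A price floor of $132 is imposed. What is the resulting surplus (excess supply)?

Surplus = 40

Equilibrium price would be p* = 124, so the floor at 132 binds.
At p = 132: qd = 16, qs = 56.
Surplus = 56 − 16 = 40.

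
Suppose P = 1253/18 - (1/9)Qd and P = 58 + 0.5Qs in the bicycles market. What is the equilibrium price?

Set the two price expressions equal: 1253/18 - (1/9)Q = 58 + 0.5Q.
209/18 = (11/18)Q, so Q* = 19.
P* = 1253/18 − (1/9)(19) = 67.5.

P* = 67.5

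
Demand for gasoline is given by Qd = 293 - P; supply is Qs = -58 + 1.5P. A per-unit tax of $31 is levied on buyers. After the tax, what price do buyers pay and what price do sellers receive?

Buyers pay $159, sellers receive $128

Pre-tax equilibrium: P* = 140.4, Q* = 152.6.
Tax on buyers shifts demand to Qd = 293 − 1(P + 31) = 262 - P.
262 - P = -58 + 1.5P gives seller price Ps = 128; buyers pay Pb = 128 + 31 = 159.
New quantity: Q = 293 − 1(159) = 134.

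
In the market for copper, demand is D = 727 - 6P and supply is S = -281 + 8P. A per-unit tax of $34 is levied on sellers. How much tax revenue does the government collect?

Pre-tax equilibrium: P* = 72, Q* = 295.
Tax on sellers shifts supply to S = -281 + 8(P − 34) = -553 + 8P.
727 - 6P = -553 + 8P gives buyer price Pb = 640/7; sellers receive Ps = 640/7 − 34 = 402/7.
New quantity: Q = 727 − 6(640/7) = 1249/7.
Revenue = 34 × 1249/7 = 42466/7.

Tax revenue = 42466/7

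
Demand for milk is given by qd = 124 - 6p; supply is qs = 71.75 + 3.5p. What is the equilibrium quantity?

q* = 91

Set qd = qs: 124 - 6p = 71.75 + 3.5p.
52.25 = 9.5p, so p* = 5.5.
q* = 124 − 6(5.5) = 91.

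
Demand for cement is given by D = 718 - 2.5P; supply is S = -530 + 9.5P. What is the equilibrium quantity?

Q* = 458

Set D = S: 718 - 2.5P = -530 + 9.5P.
1248 = 12P, so P* = 104.
Q* = 718 − 2.5(104) = 458.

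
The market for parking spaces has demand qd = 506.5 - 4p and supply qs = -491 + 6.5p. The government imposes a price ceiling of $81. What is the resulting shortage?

Equilibrium price would be p* = 95, so the ceiling at 81 binds.
At p = 81: qd = 506.5 − 4(81) = 182.5, qs = -491 + 6.5(81) = 35.5.
Shortage = 182.5 − 35.5 = 147.

Shortage = 147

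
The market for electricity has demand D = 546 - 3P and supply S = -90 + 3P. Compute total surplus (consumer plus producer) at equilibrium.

Equilibrium: 546 - 3P = -90 + 3P gives P* = 106, Q* = 228.
Demand choke price: P = 182; supply starts at P = 30.
CS = ½(182 − 106)(228) = 8664; PS = ½(106 − 30)(228) = 8664.

Total surplus = 17328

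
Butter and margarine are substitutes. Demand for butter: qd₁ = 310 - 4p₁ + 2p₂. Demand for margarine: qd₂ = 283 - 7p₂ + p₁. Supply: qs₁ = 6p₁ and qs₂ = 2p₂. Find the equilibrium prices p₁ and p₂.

p₁ = 839/22, p₂ = 785/22

Market 1: 310 - 4p₁ + 2p₂ = 6p₁ → 10p₁ - 2p₂ = 310.
Market 2: 9p₂ - p₁ = 283.
Eliminating p₂: 9×(1) + 2×(2) gives 88p₁ = 3356, so p₁ = 839/22.
Back-substitute into (2): p₂ = (283 + 1×839/22) / 9 = 785/22.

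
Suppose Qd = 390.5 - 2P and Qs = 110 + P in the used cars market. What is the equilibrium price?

Set Qd = Qs: 390.5 - 2P = 110 + P.
280.5 = 3P, so P* = 93.5.
Q* = 390.5 − 2(93.5) = 203.5.

P* = 93.5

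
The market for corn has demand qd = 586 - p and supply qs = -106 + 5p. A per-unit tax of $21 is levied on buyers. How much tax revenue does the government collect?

Tax revenue = 9516.5

Pre-tax equilibrium: p* = 346/3, q* = 1412/3.
Tax on buyers shifts demand to qd = 586 − 1(p + 21) = 565 - p.
565 - p = -106 + 5p gives seller price ps = 671/6; buyers pay pb = 671/6 + 21 = 797/6.
New quantity: q = 586 − 1(797/6) = 2719/6.
Revenue = 21 × 2719/6 = 9516.5.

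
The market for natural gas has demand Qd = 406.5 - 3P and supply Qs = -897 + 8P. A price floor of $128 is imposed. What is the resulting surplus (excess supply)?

Surplus = 104.5

Equilibrium price would be P* = 118.5, so the floor at 128 binds.
At P = 128: Qd = 22.5, Qs = 127.
Surplus = 127 − 22.5 = 104.5.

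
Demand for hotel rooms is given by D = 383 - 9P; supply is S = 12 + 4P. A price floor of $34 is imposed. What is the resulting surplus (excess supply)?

Equilibrium price would be P* = 371/13, so the floor at 34 binds.
At P = 34: D = 77, S = 148.
Surplus = 148 − 77 = 71.

Surplus = 71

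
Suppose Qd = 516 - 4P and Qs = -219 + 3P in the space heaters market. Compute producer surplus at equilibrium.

Equilibrium: 516 - 4P = -219 + 3P gives P* = 105, Q* = 96.
Supply starts at P = 73 (where Qs = 0).
PS = ½(105 − 73)(96) = 1536.

Producer surplus = 1536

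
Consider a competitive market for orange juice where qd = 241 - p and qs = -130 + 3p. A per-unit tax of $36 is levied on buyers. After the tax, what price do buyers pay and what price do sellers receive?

Pre-tax equilibrium: p* = 92.75, q* = 148.25.
Tax on buyers shifts demand to qd = 241 − 1(p + 36) = 205 - p.
205 - p = -130 + 3p gives seller price ps = 83.75; buyers pay pb = 83.75 + 36 = 119.75.
New quantity: q = 241 − 1(119.75) = 121.25.

Buyers pay $119.75, sellers receive $83.75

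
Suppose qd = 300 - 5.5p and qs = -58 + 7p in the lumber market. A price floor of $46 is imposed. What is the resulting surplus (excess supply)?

Surplus = 217

Equilibrium price would be p* = 28.64, so the floor at 46 binds.
At p = 46: qd = 47, qs = 264.
Surplus = 264 − 47 = 217.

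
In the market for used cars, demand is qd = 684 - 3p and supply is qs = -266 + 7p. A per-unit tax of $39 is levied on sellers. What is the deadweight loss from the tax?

Deadweight loss = 1597.05

Pre-tax equilibrium: p* = 95, q* = 399.
Tax on sellers shifts supply to qs = -266 + 7(p − 39) = -539 + 7p.
684 - 3p = -539 + 7p gives buyer price pb = 122.3; sellers receive ps = 122.3 − 39 = 83.3.
New quantity: q = 684 − 3(122.3) = 317.1.
DWL = ½ × 39 × (399 − 317.1) = 1597.05.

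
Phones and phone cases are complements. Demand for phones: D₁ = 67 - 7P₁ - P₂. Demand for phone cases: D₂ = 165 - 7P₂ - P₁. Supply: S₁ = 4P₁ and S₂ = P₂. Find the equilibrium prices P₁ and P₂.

Market 1: 67 - 7P₁ - P₂ = 4P₁ → 11P₁ + P₂ = 67.
Market 2: 8P₂ + P₁ = 165.
Eliminating P₂: 8×(1) − 1×(2) gives 87P₁ = 371, so P₁ = 371/87.
Back-substitute into (2): P₂ = (165 − 1×371/87) / 8 = 1748/87.

P₁ = 371/87, P₂ = 1748/87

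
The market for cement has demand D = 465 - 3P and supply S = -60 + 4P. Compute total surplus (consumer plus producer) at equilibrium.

Equilibrium: 465 - 3P = -60 + 4P gives P* = 75, Q* = 240.
Demand choke price: P = 155; supply starts at P = 15.
CS = ½(155 − 75)(240) = 9600; PS = ½(75 − 15)(240) = 7200.

Total surplus = 16800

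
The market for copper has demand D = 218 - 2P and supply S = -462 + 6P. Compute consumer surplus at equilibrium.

Equilibrium: 218 - 2P = -462 + 6P gives P* = 85, Q* = 48.
Demand choke price (D = 0): P = 109.
CS = ½(109 − 85)(48) = 576.

Consumer surplus = 576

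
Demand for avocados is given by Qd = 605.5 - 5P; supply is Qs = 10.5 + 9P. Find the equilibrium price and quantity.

Set Qd = Qs: 605.5 - 5P = 10.5 + 9P.
595 = 14P, so P* = 42.5.
Q* = 605.5 − 5(42.5) = 393.

P* = 42.5, Q* = 393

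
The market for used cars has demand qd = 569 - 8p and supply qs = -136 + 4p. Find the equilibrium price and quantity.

p* = 58.75, q* = 99

Set qd = qs: 569 - 8p = -136 + 4p.
705 = 12p, so p* = 58.75.
q* = 569 − 8(58.75) = 99.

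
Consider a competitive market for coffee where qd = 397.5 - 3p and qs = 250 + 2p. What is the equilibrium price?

p* = 29.5

Set qd = qs: 397.5 - 3p = 250 + 2p.
147.5 = 5p, so p* = 29.5.
q* = 397.5 − 3(29.5) = 309.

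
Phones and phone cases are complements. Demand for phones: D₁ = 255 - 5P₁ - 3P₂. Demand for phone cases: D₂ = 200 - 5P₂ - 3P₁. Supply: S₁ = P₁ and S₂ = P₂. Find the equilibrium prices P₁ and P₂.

P₁ = 310/9, P₂ = 145/9

Market 1: 255 - 5P₁ - 3P₂ = P₁ → 6P₁ + 3P₂ = 255.
Market 2: 6P₂ + 3P₁ = 200.
Eliminating P₂: 6×(1) − 3×(2) gives 27P₁ = 930, so P₁ = 310/9.
Back-substitute into (2): P₂ = (200 − 3×310/9) / 6 = 145/9.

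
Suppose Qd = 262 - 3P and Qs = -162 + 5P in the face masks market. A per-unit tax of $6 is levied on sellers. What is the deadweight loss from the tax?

Deadweight loss = 33.75

Pre-tax equilibrium: P* = 53, Q* = 103.
Tax on sellers shifts supply to Qs = -162 + 5(P − 6) = -192 + 5P.
262 - 3P = -192 + 5P gives buyer price Pb = 56.75; sellers receive Ps = 56.75 − 6 = 50.75.
New quantity: Q = 262 − 3(56.75) = 91.75.
DWL = ½ × 6 × (103 − 91.75) = 33.75.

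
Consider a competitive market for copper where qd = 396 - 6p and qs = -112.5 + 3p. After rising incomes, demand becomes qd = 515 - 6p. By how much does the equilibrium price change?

Δp = 119/9

Original equilibrium: p* = 56.5, q* = 57.
New equilibrium: 515 - 6p = -112.5 + 3p, so 627.5 = 9p and p' = 1255/18; q' = 515 − 6(1255/18) = 290/3.
Change in price: 1255/18 − 56.5 = 119/9.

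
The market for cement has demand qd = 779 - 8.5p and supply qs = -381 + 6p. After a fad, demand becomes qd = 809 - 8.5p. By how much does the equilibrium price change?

Δp = 60/29

Original equilibrium: p* = 80, q* = 99.
New equilibrium: 809 - 8.5p = -381 + 6p, so 1190 = 14.5p and p' = 2380/29; q' = 809 − 8.5(2380/29) = 3231/29.
Change in price: 2380/29 − 80 = 60/29.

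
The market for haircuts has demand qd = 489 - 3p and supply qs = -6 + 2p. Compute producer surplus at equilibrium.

Equilibrium: 489 - 3p = -6 + 2p gives p* = 99, q* = 192.
Supply starts at p = 3 (where qs = 0).
PS = ½(99 − 3)(192) = 9216.

Producer surplus = 9216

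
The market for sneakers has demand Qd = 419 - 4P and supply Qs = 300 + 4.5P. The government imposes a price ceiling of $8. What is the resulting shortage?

Shortage = 51

Equilibrium price would be P* = 14, so the ceiling at 8 binds.
At P = 8: Qd = 419 − 4(8) = 387, Qs = 300 + 4.5(8) = 336.
Shortage = 387 − 336 = 51.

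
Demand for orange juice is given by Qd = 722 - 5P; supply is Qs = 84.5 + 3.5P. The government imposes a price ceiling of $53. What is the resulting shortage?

Shortage = 187

Equilibrium price would be P* = 75, so the ceiling at 53 binds.
At P = 53: Qd = 722 − 5(53) = 457, Qs = 84.5 + 3.5(53) = 270.
Shortage = 457 − 270 = 187.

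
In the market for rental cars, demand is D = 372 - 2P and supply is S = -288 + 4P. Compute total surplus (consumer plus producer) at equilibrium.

Total surplus = 8664

Equilibrium: 372 - 2P = -288 + 4P gives P* = 110, Q* = 152.
Demand choke price: P = 186; supply starts at P = 72.
CS = ½(186 − 110)(152) = 5776; PS = ½(110 − 72)(152) = 2888.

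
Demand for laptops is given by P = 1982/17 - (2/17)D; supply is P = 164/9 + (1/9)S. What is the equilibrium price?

P* = 66

Set the two price expressions equal: 1982/17 - (2/17)Q = 164/9 + (1/9)Q.
15050/153 = (35/153)Q, so Q* = 430.
P* = 1982/17 − (2/17)(430) = 66.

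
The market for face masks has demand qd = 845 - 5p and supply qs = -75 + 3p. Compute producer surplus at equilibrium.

Equilibrium: 845 - 5p = -75 + 3p gives p* = 115, q* = 270.
Supply starts at p = 25 (where qs = 0).
PS = ½(115 − 25)(270) = 12150.

Producer surplus = 12150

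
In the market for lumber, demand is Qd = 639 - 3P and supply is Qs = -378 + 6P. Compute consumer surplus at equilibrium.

Consumer surplus = 15000

Equilibrium: 639 - 3P = -378 + 6P gives P* = 113, Q* = 300.
Demand choke price (Qd = 0): P = 213.
CS = ½(213 − 113)(300) = 15000.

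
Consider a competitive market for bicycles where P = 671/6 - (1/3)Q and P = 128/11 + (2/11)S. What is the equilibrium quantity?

Set the two price expressions equal: 671/6 - (1/3)Q = 128/11 + (2/11)Q.
6613/66 = (17/33)Q, so Q* = 194.5.
P* = 671/6 − (1/3)(194.5) = 47.

Q* = 194.5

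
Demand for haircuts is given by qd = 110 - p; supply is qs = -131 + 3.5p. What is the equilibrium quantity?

Set qd = qs: 110 - p = -131 + 3.5p.
241 = 4.5p, so p* = 482/9.
q* = 110 − 1(482/9) = 508/9.

q* = 508/9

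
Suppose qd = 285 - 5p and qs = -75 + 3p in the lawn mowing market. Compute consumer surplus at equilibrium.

Equilibrium: 285 - 5p = -75 + 3p gives p* = 45, q* = 60.
Demand choke price (qd = 0): p = 57.
CS = ½(57 − 45)(60) = 360.

Consumer surplus = 360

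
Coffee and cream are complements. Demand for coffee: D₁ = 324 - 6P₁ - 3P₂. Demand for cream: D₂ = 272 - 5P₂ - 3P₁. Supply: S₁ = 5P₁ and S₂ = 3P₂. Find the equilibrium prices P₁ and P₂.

Market 1: 324 - 6P₁ - 3P₂ = 5P₁ → 11P₁ + 3P₂ = 324.
Market 2: 8P₂ + 3P₁ = 272.
Eliminating P₂: 8×(1) − 3×(2) gives 79P₁ = 1776, so P₁ = 1776/79.
Back-substitute into (2): P₂ = (272 − 3×1776/79) / 8 = 2020/79.

P₁ = 1776/79, P₂ = 2020/79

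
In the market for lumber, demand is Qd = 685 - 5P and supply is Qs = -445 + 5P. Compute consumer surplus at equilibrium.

Equilibrium: 685 - 5P = -445 + 5P gives P* = 113, Q* = 120.
Demand choke price (Qd = 0): P = 137.
CS = ½(137 − 113)(120) = 1440.

Consumer surplus = 1440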